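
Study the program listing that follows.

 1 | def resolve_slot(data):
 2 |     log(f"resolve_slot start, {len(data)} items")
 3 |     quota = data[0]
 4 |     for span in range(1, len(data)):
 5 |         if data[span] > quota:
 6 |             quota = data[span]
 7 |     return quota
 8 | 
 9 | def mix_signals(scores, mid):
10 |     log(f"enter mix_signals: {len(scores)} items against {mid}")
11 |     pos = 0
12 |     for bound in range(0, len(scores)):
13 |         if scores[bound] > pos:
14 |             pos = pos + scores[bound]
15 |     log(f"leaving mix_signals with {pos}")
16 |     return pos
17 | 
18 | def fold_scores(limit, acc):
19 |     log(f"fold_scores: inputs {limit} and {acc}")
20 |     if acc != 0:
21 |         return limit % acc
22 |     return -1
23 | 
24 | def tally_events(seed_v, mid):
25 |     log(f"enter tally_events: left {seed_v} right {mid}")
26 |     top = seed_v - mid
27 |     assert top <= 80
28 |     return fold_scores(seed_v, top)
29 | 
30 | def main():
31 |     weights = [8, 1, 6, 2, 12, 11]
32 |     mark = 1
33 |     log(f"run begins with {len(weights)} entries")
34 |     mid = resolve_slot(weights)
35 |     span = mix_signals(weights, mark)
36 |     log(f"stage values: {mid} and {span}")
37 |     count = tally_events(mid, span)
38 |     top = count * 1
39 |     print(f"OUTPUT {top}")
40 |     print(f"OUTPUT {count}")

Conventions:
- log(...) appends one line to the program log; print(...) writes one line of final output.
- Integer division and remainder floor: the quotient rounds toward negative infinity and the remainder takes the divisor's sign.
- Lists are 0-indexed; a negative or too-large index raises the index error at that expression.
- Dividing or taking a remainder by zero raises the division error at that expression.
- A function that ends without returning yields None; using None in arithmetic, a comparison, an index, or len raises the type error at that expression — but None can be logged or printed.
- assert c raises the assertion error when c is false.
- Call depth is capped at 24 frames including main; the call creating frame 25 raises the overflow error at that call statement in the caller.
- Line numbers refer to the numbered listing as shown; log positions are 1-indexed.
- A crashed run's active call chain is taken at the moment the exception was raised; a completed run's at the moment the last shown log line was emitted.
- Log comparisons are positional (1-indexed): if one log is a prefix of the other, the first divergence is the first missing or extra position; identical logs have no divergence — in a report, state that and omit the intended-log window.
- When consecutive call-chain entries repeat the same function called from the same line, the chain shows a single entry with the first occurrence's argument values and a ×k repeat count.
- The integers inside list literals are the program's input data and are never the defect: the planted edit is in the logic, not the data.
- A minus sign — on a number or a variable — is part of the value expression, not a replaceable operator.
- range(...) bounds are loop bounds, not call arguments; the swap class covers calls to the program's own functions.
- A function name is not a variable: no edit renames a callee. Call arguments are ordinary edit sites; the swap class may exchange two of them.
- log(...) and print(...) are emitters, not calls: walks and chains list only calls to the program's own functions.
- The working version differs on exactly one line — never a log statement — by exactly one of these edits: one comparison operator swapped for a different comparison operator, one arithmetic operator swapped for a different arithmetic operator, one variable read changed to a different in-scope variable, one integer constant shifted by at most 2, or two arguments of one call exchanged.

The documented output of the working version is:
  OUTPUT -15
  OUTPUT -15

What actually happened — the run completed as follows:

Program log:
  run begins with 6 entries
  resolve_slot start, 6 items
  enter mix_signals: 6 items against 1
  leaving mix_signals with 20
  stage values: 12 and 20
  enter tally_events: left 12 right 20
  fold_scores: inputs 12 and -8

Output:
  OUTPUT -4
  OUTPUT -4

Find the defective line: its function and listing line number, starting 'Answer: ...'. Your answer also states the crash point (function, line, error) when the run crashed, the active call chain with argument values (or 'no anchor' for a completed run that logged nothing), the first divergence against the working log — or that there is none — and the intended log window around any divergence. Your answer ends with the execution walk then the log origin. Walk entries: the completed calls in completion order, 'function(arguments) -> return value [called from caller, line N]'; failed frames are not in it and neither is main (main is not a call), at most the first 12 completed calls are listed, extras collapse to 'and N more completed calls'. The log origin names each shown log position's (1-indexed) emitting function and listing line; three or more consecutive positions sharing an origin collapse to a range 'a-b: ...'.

Answer: the defect is in mix_signals at line 13.
The tell: The log first diverges at position 4: the faulty run prints 'leaving mix_signals with 20' where the working version prints 'leaving mix_signals with 39'.
Call chain: main -> tally_events(12, 20) (called at line 37) -> fold_scores(12, -8) (called at line 28).
First divergence: position 4; shown 'leaving mix_signals with 20' vs intended 'leaving mix_signals with 39'.
Intended log window:
  2: resolve_slot start, 6 items
  3: enter mix_signals: 6 items against 1
  4: leaving mix_signals with 39
  5: stage values: 12 and 39
Execution walk:
  resolve_slot([8, 1, 6, 2, 12, 11]) -> 12  [called from main, line 34]
  mix_signals([8, 1, 6, 2, 12, 11], 1) -> 20  [called from main, line 35]
  fold_scores(12, -8) -> -4  [called from tally_events, line 28]
  tally_events(12, 20) -> -4  [called from main, line 37]
Log origin:
  1: logged in main at line 33
  2: logged in resolve_slot at line 2
  3: logged in mix_signals at line 10
  4: logged in mix_signals at line 15
  5: logged in main at line 36
  6: logged in tally_events at line 25
  7: logged in fold_scores at line 19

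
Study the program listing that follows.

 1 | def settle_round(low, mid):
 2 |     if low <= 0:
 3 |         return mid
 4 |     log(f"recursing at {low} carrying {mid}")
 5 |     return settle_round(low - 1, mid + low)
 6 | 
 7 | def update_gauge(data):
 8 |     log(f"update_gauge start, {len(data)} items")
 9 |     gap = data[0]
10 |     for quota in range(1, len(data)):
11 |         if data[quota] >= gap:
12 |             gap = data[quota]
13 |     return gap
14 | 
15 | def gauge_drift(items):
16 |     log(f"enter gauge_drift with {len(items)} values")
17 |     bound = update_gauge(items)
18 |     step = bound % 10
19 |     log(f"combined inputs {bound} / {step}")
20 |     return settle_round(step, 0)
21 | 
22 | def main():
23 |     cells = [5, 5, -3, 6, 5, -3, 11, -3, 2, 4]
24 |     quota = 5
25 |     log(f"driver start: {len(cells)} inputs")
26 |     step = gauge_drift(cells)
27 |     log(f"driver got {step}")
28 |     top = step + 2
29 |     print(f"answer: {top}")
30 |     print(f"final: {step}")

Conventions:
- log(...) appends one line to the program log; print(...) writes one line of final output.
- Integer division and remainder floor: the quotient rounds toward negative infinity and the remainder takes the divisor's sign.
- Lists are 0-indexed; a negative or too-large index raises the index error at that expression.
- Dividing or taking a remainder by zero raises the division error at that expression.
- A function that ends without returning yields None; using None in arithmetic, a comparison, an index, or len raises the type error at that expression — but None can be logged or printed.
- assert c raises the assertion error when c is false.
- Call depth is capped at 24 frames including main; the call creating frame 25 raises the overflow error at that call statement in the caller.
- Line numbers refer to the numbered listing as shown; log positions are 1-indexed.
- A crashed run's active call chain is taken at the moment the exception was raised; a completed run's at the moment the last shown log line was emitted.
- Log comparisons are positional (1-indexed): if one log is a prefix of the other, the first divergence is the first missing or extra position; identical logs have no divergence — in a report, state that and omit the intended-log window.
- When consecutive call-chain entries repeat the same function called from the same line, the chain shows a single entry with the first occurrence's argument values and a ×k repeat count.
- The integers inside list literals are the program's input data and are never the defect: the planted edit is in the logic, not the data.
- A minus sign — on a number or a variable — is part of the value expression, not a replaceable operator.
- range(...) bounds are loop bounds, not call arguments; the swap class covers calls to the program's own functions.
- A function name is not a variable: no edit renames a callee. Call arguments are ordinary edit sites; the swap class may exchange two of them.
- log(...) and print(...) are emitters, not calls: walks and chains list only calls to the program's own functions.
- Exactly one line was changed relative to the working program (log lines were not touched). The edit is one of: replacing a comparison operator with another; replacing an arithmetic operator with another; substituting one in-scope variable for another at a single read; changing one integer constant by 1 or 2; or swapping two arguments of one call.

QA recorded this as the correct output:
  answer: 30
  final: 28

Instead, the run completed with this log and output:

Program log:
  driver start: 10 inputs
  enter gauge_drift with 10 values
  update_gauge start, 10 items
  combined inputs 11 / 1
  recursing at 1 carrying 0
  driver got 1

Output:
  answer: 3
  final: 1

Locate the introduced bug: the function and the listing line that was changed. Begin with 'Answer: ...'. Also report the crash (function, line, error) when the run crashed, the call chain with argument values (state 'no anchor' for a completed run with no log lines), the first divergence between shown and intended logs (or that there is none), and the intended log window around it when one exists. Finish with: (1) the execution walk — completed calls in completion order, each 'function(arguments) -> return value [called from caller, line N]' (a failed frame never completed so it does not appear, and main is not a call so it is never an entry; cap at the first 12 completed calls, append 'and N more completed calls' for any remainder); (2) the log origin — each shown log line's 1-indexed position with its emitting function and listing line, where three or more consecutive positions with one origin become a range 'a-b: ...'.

Answer: the defect is in update_gauge at line 11.
Key observation: At log position 4 the runs split — shown 'combined inputs 11 / 1', but the working version logs 'combined inputs -3 / 7'.
Call chain: main.
First divergence: at position 4 the run shows 'combined inputs 11 / 1' where the working version logs 'combined inputs -3 / 7'.
Intended log window:
  2: enter gauge_drift with 10 values
  3: update_gauge start, 10 items
  4: combined inputs -3 / 7
  5: recursing at 7 carrying 0
Execution walk:
  update_gauge([5, 5, -3, 6, 5, -3, 11, -3, 2, 4]) -> 11  [called from gauge_drift, line 17]
  settle_round(0, 1) -> 1  [called from settle_round, line 5]
  settle_round(1, 0) -> 1  [called from gauge_drift, line 20]
  gauge_drift([5, 5, -3, 6, 5, -3, 11, -3, 2, 4]) -> 1  [called from main, line 26]
Log line origins:
  1 — main, line 25
  2 — gauge_drift, line 16
  3 — update_gauge, line 8
  4 — gauge_drift, line 19
  5 — settle_round, line 4
  6 — main, line 27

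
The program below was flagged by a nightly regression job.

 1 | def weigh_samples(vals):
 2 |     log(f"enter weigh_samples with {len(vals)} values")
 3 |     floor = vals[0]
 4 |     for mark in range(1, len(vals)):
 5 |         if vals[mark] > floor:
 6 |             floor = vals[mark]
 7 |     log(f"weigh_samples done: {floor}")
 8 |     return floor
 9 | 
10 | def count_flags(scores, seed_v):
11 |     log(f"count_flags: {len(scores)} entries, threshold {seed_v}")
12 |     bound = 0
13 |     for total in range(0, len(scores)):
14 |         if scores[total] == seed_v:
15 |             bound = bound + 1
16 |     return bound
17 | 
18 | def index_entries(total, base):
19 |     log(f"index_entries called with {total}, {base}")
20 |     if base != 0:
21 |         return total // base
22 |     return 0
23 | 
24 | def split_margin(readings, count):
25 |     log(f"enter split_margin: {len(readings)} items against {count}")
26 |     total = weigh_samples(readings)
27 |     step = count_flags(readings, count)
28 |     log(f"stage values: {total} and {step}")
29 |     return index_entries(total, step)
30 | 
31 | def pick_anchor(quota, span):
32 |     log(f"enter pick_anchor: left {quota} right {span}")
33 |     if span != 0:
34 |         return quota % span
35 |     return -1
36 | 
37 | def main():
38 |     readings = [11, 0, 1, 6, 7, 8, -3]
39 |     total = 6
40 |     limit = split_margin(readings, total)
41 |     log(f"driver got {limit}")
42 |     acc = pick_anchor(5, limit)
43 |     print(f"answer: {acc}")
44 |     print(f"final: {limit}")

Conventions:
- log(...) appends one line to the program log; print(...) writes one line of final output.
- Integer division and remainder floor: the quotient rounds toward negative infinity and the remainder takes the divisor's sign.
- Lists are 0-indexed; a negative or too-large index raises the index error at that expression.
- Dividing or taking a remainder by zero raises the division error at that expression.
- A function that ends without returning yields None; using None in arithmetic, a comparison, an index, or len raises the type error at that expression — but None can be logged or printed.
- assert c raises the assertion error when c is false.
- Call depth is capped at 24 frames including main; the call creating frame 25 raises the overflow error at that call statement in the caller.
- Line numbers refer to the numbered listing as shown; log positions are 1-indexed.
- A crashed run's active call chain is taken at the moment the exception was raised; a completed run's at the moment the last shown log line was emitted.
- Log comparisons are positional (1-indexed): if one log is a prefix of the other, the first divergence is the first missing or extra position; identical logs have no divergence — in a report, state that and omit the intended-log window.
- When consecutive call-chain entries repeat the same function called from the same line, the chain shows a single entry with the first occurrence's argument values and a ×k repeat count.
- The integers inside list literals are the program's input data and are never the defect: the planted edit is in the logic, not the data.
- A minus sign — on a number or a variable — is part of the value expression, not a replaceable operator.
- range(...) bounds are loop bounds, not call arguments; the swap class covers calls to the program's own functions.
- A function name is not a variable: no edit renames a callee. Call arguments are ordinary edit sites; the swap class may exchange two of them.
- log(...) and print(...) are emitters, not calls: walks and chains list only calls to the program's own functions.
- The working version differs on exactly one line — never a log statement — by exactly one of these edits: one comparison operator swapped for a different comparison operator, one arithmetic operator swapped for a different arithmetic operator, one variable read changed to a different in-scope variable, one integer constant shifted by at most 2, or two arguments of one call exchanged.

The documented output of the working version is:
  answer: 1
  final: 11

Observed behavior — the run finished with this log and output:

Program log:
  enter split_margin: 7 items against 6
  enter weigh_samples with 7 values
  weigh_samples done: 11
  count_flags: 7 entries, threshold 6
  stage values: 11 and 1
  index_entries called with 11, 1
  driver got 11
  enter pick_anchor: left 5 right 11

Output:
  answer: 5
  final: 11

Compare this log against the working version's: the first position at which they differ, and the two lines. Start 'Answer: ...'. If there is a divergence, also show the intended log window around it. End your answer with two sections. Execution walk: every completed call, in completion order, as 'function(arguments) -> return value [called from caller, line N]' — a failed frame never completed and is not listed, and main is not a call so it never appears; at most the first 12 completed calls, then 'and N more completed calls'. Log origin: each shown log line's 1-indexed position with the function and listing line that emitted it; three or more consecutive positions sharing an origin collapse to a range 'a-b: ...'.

Answer: position 8; shown 'enter pick_anchor: left 5 right 11' vs intended 'enter pick_anchor: left 11 right 5'.
Intended log window:
  6: index_entries called with 11, 1
  7: driver got 11
  8: enter pick_anchor: left 11 right 5
Execution walk:
  weigh_samples([11, 0, 1, 6, 7, 8, -3]) -> 11  [called from split_margin, line 26]
  count_flags([11, 0, 1, 6, 7, 8, -3], 6) -> 1  [called from split_margin, line 27]
  index_entries(11, 1) -> 11  [called from split_margin, line 29]
  split_margin([11, 0, 1, 6, 7, 8, -3], 6) -> 11  [called from main, line 40]
  pick_anchor(5, 11) -> 5  [called from main, line 42]
Origin of each log line:
  1 — split_margin, line 25
  2 — weigh_samples, line 2
  3 — weigh_samples, line 7
  4 — count_flags, line 11
  5 — split_margin, line 28
  6 — index_entries, line 19
  7 — main, line 41
  8 — pick_anchor, line 32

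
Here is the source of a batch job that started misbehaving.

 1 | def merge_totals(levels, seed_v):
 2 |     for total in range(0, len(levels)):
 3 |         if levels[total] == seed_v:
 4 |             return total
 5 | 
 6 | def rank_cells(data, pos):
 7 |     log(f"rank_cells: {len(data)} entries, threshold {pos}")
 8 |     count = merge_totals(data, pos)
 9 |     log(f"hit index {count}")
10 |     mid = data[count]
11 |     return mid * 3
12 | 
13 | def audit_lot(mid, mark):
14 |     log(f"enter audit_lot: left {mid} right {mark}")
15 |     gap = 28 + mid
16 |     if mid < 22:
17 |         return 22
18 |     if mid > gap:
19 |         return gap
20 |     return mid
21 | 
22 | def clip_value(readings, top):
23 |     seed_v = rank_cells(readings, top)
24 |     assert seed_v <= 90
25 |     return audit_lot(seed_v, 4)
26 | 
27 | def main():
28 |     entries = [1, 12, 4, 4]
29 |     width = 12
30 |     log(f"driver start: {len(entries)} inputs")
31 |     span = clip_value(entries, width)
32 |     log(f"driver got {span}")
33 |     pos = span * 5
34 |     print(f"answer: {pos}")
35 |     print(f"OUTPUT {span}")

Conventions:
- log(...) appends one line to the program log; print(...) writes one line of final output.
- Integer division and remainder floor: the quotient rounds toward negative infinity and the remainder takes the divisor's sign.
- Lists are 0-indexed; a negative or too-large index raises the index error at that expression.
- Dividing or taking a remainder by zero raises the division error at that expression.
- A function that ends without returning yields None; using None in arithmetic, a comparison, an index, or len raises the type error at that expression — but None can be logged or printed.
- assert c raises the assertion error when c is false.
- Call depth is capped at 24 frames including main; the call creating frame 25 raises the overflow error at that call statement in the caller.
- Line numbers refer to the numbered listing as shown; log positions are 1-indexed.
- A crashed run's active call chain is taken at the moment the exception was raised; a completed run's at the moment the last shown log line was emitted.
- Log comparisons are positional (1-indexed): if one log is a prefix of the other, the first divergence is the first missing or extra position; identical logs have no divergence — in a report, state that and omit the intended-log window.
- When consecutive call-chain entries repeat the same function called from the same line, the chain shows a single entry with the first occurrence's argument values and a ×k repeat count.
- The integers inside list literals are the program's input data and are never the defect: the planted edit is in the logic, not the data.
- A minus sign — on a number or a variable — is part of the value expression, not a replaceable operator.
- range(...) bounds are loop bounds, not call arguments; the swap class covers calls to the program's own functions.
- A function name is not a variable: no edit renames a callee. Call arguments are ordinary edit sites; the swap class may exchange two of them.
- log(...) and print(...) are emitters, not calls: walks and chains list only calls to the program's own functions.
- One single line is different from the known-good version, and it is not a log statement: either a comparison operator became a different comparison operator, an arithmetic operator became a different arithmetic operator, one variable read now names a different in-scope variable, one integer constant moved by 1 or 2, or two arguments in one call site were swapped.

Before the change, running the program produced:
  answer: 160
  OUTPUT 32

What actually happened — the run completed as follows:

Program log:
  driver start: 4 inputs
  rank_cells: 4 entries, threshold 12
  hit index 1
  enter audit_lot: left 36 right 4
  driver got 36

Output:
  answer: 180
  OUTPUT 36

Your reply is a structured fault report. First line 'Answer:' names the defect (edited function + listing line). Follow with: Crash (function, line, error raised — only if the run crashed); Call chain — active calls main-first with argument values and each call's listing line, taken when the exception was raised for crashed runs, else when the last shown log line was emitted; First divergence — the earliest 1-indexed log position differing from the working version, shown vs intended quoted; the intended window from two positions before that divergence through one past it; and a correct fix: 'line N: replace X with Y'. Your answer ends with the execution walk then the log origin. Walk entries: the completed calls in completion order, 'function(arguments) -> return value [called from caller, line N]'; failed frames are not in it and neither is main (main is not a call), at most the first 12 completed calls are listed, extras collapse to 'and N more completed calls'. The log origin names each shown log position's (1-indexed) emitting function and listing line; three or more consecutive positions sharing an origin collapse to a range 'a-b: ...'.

Answer: the defect is in audit_lot at line 15.
Key fact: The earliest visible damage is log position 5 — 'driver got 36' rather than the intended 'driver got 32'.
Call chain: main.
First divergence: position 5 — the shown line 'driver got 36' should read 'driver got 32'.
Intended log window:
  3: hit index 1
  4: enter audit_lot: left 36 right 4
  5: driver got 32
Execution walk:
  merge_totals([1, 12, 4, 4], 12) -> 1  [called from rank_cells, line 8]
  rank_cells([1, 12, 4, 4], 12) -> 36  [called from clip_value, line 23]
  audit_lot(36, 4) -> 36  [called from clip_value, line 25]
  clip_value([1, 12, 4, 4], 12) -> 36  [called from main, line 31]
Log origins:
  1: from main, line 30
  2: from rank_cells, line 7
  3: from rank_cells, line 9
  4: from audit_lot, line 14
  5: from main, line 32
A correct fix: line 15: replace `mid` with `mark`.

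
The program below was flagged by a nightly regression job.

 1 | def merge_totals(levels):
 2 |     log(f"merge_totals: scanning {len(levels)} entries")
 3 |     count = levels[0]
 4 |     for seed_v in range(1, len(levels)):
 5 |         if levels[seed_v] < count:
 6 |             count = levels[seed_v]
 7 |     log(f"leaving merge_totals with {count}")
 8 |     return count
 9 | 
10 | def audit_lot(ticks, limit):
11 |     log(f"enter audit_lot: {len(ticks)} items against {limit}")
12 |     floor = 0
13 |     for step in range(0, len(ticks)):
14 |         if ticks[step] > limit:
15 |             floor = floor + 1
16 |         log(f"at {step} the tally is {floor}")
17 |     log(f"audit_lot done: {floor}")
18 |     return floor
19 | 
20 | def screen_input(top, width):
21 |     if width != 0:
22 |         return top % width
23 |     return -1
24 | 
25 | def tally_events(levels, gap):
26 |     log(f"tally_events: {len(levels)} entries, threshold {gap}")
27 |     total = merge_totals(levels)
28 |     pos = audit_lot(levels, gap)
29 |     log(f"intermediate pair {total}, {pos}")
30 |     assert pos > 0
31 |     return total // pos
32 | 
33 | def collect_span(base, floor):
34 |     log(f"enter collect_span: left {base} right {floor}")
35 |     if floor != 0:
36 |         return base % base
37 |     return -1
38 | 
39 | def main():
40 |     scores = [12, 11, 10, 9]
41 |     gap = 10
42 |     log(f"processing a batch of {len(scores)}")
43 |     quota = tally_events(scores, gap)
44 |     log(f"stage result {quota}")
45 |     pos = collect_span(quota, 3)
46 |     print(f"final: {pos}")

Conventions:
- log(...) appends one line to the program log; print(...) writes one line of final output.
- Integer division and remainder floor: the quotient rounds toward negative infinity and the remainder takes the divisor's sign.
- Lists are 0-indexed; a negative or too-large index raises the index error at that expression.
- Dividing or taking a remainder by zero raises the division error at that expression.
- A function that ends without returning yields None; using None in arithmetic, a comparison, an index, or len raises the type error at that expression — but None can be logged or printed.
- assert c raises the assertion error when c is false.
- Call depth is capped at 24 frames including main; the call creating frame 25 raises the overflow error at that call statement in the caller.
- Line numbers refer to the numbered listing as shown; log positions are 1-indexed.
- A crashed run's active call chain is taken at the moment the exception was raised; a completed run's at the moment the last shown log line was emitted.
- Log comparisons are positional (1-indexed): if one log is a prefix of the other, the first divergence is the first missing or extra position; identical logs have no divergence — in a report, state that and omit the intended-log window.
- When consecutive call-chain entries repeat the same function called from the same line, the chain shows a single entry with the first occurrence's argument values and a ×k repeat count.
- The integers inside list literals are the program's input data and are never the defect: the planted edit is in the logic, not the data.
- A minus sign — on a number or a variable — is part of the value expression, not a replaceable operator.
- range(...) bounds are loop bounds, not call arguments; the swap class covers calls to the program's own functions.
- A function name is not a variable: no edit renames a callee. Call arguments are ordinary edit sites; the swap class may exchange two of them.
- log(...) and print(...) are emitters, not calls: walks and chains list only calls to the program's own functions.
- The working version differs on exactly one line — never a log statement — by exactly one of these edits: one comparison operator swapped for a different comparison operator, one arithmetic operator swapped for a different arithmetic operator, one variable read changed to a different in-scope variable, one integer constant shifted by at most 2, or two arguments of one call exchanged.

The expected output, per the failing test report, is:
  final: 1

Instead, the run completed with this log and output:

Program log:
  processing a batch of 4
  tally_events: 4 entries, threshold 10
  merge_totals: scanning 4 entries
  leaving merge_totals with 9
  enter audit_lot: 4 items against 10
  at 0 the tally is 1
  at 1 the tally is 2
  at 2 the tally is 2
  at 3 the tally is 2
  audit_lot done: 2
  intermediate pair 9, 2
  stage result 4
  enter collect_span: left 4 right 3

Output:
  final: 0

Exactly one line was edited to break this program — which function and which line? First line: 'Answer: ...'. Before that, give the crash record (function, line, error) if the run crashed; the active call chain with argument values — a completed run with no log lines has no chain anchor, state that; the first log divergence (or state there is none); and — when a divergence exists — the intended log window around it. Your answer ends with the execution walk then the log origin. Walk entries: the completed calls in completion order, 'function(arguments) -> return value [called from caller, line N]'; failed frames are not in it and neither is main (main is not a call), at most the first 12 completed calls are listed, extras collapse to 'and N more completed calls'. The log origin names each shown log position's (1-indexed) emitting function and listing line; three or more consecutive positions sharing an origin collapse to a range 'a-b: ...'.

Answer: the defect is in collect_span at line 36.
Key observation: No log line changed; the fault shows up purely in the output.
Call chain: main -> collect_span(4, 3) (called at line 45).
First divergence: none — the logs agree in full.
Execution walk:
  merge_totals([12, 11, 10, 9]) -> 9  [called from tally_events, line 27]
  audit_lot([12, 11, 10, 9], 10) -> 2  [called from tally_events, line 28]
  tally_events([12, 11, 10, 9], 10) -> 4  [called from main, line 43]
  collect_span(4, 3) -> 0  [called from main, line 45]
Log origins:
  1: from main, line 42
  2: from tally_events, line 26
  3: from merge_totals, line 2
  4: from merge_totals, line 7
  5: from audit_lot, line 11
  6-9: from audit_lot, line 16
  10: from audit_lot, line 17
  11: from tally_events, line 29
  12: from main, line 44
  13: from collect_span, line 34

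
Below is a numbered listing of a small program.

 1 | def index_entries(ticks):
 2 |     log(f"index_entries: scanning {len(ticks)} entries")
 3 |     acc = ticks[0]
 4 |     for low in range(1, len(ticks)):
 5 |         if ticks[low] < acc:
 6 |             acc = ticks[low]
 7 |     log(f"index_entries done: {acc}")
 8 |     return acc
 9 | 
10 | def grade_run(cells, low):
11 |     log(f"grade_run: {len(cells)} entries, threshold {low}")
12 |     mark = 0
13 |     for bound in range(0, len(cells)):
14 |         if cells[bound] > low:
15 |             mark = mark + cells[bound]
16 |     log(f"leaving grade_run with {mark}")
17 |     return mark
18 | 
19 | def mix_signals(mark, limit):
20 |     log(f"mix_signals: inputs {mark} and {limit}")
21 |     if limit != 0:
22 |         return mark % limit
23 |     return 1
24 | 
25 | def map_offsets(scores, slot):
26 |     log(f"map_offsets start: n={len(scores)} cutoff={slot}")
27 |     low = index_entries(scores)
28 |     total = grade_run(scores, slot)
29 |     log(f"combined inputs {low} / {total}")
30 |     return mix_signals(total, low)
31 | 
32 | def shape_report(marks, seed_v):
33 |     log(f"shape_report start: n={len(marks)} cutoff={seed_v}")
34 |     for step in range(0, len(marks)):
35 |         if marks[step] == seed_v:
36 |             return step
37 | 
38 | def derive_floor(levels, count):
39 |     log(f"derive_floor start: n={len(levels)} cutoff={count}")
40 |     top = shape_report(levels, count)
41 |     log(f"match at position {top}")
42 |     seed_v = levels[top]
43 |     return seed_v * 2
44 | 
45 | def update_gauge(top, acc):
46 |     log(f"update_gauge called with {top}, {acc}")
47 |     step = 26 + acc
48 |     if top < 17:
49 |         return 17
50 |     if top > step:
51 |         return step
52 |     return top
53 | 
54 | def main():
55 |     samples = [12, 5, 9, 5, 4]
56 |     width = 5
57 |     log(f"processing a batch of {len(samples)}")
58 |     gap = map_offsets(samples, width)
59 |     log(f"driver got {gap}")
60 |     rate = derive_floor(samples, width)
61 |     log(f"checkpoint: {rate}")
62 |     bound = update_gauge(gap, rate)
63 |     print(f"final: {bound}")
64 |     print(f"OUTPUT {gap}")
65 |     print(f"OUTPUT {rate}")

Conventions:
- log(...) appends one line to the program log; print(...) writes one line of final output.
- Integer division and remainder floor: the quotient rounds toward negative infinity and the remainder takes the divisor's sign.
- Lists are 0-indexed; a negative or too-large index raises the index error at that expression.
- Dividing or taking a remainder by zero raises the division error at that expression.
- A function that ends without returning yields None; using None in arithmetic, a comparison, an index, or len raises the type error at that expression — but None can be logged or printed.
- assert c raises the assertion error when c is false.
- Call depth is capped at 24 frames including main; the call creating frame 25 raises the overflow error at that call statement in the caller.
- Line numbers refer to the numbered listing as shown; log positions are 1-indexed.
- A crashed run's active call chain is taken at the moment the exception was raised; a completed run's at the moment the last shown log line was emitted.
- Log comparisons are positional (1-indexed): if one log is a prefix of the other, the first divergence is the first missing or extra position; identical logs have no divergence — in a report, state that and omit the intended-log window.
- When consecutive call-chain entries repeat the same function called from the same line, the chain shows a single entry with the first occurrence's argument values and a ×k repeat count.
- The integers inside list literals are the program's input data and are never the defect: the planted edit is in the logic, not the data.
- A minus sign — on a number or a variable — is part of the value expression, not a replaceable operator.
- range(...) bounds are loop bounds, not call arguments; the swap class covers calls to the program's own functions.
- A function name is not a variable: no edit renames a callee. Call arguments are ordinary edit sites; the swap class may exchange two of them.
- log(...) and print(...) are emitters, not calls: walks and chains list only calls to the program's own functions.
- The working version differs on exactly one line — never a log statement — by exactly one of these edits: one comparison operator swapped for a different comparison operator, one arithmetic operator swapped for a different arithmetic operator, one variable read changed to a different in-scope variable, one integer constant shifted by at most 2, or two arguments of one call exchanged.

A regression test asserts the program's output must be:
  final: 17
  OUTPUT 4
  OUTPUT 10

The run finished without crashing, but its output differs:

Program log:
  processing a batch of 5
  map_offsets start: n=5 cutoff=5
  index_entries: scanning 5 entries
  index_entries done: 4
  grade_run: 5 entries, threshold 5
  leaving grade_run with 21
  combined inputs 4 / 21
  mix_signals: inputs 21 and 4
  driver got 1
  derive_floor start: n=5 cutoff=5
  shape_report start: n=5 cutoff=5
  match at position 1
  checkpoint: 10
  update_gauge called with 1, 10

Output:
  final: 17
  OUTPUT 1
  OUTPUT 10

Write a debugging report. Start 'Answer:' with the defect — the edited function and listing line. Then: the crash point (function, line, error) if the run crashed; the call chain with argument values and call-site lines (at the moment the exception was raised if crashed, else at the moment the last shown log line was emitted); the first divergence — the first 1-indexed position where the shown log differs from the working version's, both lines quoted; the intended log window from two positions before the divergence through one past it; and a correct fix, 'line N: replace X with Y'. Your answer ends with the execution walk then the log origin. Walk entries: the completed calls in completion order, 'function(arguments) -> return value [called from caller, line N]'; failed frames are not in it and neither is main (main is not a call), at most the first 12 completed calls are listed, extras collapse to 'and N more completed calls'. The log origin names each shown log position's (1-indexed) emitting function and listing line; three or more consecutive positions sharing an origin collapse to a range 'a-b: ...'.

Answer: the defect is in map_offsets at line 30.
Core observation: The earliest visible damage is log position 8 — 'mix_signals: inputs 21 and 4' rather than the intended 'mix_signals: inputs 4 and 21'.
Call chain: main -> update_gauge(1, 10) (called at line 62).
First divergence: position 8; shown 'mix_signals: inputs 21 and 4' vs intended 'mix_signals: inputs 4 and 21'.
Intended log window:
  6: leaving grade_run with 21
  7: combined inputs 4 / 21
  8: mix_signals: inputs 4 and 21
  9: driver got 4
Execution walk:
  index_entries([12, 5, 9, 5, 4]) -> 4  [called from map_offsets, line 27]
  grade_run([12, 5, 9, 5, 4], 5) -> 21  [called from map_offsets, line 28]
  mix_signals(21, 4) -> 1  [called from map_offsets, line 30]
  map_offsets([12, 5, 9, 5, 4], 5) -> 1  [called from main, line 58]
  shape_report([12, 5, 9, 5, 4], 5) -> 1  [called from derive_floor, line 40]
  derive_floor([12, 5, 9, 5, 4], 5) -> 10  [called from main, line 60]
  update_gauge(1, 10) -> 17  [called from main, line 62]
Log origins:
  1: from main, line 57
  2: from map_offsets, line 26
  3: from index_entries, line 2
  4: from index_entries, line 7
  5: from grade_run, line 11
  6: from grade_run, line 16
  7: from map_offsets, line 29
  8: from mix_signals, line 20
  9: from main, line 59
  10: from derive_floor, line 39
  11: from shape_report, line 33
  12: from derive_floor, line 41
  13: from main, line 61
  14: from update_gauge, line 46
A correct fix: line 30: replace `mix_signals(total, low)` with `mix_signals(low, total)`.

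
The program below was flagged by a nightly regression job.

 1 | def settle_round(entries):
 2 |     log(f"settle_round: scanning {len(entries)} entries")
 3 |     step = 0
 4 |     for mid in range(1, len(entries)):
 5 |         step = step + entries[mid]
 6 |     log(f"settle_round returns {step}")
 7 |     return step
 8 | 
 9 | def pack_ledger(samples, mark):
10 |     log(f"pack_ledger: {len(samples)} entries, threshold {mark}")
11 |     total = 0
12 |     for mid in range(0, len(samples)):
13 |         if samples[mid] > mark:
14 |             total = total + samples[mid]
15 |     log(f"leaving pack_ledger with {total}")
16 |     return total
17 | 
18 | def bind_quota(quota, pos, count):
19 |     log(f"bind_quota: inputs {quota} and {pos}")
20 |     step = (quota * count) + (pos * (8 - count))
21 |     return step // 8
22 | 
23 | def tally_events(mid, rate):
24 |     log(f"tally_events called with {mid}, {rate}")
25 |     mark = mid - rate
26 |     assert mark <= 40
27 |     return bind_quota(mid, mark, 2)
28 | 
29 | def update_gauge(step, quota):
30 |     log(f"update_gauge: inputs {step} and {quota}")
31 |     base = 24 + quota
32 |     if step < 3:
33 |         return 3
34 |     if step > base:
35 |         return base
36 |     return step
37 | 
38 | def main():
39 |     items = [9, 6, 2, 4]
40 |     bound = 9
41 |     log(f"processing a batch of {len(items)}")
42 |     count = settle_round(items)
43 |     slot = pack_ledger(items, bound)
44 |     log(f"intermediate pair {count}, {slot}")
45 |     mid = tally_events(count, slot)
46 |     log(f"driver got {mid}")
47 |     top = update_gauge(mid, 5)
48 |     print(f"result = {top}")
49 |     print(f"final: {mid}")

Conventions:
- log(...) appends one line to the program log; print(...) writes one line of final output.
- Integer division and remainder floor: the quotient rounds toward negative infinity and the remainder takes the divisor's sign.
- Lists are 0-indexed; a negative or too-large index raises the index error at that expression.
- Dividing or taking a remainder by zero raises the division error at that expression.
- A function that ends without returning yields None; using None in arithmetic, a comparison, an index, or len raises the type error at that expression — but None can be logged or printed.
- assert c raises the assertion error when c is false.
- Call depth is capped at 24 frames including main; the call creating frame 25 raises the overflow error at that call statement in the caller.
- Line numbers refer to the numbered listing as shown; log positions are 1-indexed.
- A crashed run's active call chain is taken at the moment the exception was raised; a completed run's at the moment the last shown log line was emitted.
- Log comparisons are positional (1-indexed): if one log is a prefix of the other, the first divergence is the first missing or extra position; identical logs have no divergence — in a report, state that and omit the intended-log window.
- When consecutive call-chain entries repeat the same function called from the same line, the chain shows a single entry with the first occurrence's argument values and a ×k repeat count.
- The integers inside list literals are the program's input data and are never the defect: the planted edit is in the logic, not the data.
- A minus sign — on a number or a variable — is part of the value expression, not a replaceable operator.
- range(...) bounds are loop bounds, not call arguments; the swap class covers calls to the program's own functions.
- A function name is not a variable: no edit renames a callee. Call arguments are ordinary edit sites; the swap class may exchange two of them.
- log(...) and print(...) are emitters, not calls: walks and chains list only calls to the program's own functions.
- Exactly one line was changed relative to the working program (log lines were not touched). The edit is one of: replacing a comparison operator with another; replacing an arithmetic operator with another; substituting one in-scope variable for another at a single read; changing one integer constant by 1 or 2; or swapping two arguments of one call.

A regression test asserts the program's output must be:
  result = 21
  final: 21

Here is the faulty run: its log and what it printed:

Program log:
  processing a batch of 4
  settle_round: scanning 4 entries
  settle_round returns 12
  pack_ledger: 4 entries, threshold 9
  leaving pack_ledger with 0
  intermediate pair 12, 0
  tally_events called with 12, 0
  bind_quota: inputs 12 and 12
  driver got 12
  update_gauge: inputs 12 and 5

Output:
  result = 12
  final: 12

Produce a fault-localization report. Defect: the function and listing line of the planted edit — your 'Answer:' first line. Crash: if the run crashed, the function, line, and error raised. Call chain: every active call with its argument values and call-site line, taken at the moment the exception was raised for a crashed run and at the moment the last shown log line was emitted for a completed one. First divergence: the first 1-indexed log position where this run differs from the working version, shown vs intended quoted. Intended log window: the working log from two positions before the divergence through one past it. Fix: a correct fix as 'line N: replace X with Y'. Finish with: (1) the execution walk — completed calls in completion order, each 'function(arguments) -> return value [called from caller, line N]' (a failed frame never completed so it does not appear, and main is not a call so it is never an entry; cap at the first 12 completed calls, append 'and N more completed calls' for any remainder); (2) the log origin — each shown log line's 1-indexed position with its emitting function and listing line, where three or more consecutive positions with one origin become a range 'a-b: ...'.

Answer: the defect is in settle_round at line 4.
Key observation: Position 3 is the first bad log line: 'settle_round returns 12' should read 'settle_round returns 21'.
Call chain: main -> update_gauge(12, 5) (called at line 47).
First divergence: position 3 — shown 'settle_round returns 12', intended 'settle_round returns 21'.
Intended log window:
  1: processing a batch of 4
  2: settle_round: scanning 4 entries
  3: settle_round returns 21
  4: pack_ledger: 4 entries, threshold 9
Execution walk:
  settle_round([9, 6, 2, 4]) -> 12  [called from main, line 42]
  pack_ledger([9, 6, 2, 4], 9) -> 0  [called from main, line 43]
  bind_quota(12, 12, 2) -> 12  [called from tally_events, line 27]
  tally_events(12, 0) -> 12  [called from main, line 45]
  update_gauge(12, 5) -> 12  [called from main, line 47]
Log line origins:
  1: logged in main at line 41
  2: logged in settle_round at line 2
  3: logged in settle_round at line 6
  4: logged in pack_ledger at line 10
  5: logged in pack_ledger at line 15
  6: logged in main at line 44
  7: logged in tally_events at line 24
  8: logged in bind_quota at line 19
  9: logged in main at line 46
  10: logged in update_gauge at line 30
A correct fix: line 4: replace `1` with `0`.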